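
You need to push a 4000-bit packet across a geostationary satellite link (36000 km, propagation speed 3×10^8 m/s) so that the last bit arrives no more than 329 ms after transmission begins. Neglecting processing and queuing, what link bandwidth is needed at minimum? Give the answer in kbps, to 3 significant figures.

19.1 kbps

Propagation delay = 36000000 / 300000000 = 120 ms.
Transmission budget = 329 − 120 = 209 ms.
R ≥ L / t_tx = 4000 bits / 0.209 s = 19.1 kbps.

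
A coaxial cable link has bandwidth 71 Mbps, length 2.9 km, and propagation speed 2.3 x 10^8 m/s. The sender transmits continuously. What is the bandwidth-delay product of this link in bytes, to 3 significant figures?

112 bytes

Propagation delay = 2900 / 2.3e+08 = 1.26087e-05 s.
BDP = R × t_prop = 71000000 × 1.26087e-05 = 895.217 bits.
In bytes: 895.217/8 = 112 bytes.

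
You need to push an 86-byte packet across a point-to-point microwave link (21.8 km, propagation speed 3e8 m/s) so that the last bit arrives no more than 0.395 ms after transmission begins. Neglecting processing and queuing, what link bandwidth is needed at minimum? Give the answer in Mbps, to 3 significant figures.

L = 688 bits.
Propagation delay = 21800 / 300000000 = 0.0726667 ms.
Transmission budget = 0.395 − 0.0726667 = 0.322333 ms.
R ≥ L / t_tx = 688 bits / 0.000322333 s = 2.13 Mbps.

2.13 Mbps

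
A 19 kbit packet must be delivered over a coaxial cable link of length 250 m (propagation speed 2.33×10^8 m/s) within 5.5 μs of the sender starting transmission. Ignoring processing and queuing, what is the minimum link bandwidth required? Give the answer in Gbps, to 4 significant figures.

Propagation delay = 250 / 233000000 = 1.07296 μs.
Transmission budget = 5.5 − 1.07296 = 4.42704 μs.
R ≥ L / t_tx = 19000 bits / 4.42704e-06 s = 4.292 Gbps.

4.292 Gbps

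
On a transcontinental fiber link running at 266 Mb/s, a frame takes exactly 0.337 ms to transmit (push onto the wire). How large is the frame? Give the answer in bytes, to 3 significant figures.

11200 bytes

L = R × t_tx = 266000000 b/s × 0.000337 s = 89642 bits.
In bytes: 89642 / 8 = 11200 bytes.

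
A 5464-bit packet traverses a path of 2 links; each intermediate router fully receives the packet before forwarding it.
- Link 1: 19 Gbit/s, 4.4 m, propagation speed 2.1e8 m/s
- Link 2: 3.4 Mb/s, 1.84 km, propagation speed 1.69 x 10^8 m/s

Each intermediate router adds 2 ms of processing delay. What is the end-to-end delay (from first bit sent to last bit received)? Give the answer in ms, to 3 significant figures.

3.62 ms

Transmission delays (L/R per hop): 0.000287579, 1.60706 ms; sum = 1.60735 ms.
Propagation delays (d/s per hop): 2.09524e-05, 0.0108876 ms; sum = 0.0109085 ms.
Processing at 1 router(s): 1 × 2 ms = 2 ms.
End-to-end = 3.62 ms.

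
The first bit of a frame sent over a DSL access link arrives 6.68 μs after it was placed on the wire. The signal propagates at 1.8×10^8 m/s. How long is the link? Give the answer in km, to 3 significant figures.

d = s × t_prop = 180000000 × 6.68e-06 = 1.20 km.

1.20 km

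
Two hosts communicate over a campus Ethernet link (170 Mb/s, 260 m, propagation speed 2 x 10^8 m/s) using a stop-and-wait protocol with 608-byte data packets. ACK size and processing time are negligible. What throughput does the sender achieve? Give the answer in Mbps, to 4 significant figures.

155.8 Mbps

t_tx = L/R = 4864/170000000 = 2.86118e-05 s.
t_prop = 260/200000000 = 1.3e-06 s; RTT = 2.6e-06 s.
Cycle = t_tx + RTT = 3.12118e-05 s.
Throughput = L / cycle = 4864 / 3.12118e-05 = 155.8 Mbps.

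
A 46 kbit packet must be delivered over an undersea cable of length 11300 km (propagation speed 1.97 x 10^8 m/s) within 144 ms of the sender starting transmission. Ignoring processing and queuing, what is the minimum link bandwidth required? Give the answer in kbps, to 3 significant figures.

531 kbps

Propagation delay = 11300000 / 197000000 = 57.3604 ms.
Transmission budget = 144 − 57.3604 = 86.6396 ms.
R ≥ L / t_tx = 46000 bits / 0.0866396 s = 531 kbps.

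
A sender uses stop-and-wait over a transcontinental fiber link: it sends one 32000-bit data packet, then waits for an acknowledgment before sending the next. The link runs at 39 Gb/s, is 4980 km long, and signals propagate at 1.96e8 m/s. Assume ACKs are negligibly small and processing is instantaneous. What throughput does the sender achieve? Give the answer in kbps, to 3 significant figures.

630 kbps

t_tx = L/R = 32000/39000000000 = 8.20513e-07 s.
t_prop = 4980000/196000000 = 0.0254082 s; RTT = 0.0508163 s.
Cycle = t_tx + RTT = 0.0508171 s.
Throughput = L / cycle = 32000 / 0.0508171 = 630 kbps.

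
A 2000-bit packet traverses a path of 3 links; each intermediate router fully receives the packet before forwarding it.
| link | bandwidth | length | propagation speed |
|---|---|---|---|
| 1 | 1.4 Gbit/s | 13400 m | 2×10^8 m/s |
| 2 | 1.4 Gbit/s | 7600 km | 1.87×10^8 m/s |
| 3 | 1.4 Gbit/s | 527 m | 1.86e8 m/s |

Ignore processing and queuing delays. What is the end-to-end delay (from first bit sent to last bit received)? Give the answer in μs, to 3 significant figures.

40700 μs

Transmission delay per hop = L/R = 2000/1400000000 = 1.42857 μs; 3 hops → 4.28571 μs.
Propagation delays (d/s per hop): 67, 40641.7, 2.83333 μs; sum = 40711.5 μs.
End-to-end = 40700 μs.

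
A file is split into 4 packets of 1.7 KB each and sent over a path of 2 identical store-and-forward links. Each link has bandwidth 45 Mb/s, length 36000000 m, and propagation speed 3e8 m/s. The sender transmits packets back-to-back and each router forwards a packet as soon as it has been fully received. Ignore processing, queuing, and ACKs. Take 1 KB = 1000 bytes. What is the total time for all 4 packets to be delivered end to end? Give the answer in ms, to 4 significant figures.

241.5 ms

Per-hop transmission t_tx = L/R = 13600/45000000 = 0.302222 ms.
Per-hop propagation t_prop = 36000000/300000000 = 120 ms.
Pipeline fill: first packet needs 2·t_tx to clear all hops; remaining 3 packets each add one t_tx.
Total = (2+4-1)·t_tx + 2·t_prop = 5·0.302222 + 2·120 = 241.5 ms.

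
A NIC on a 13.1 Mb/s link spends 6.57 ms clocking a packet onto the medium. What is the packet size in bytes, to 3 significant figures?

L = R × t_tx = 13100000 b/s × 0.00657 s = 86067 bits.
In bytes: 86067 / 8 = 10800 bytes.

10800 bytes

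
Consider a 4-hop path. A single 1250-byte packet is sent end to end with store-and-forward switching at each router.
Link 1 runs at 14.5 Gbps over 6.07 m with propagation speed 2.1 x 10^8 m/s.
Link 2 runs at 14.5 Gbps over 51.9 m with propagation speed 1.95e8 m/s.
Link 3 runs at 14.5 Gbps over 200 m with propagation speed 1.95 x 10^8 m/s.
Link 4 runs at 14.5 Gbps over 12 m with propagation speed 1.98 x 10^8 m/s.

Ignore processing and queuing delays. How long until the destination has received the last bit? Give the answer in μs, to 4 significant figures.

L = 1250 × 8 = 10000 bits.
Transmission delay per hop = L/R = 10000/14500000000 = 0.689655 μs; 4 hops → 2.75862 μs.
Propagation delays (d/s per hop): 0.0289048, 0.266154, 1.02564, 0.0606061 μs; sum = 1.38131 μs.
End-to-end = 4.140 μs.

4.140 μs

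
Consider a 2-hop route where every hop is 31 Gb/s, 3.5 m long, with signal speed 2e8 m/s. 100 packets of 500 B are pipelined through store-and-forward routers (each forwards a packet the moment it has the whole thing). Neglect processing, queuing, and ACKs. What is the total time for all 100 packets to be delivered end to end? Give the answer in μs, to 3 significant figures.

13.1 μs

Per-hop transmission t_tx = L/R = 4000/31000000000 = 0.129032 μs.
Per-hop propagation t_prop = 3.5/200000000 = 0.0175 μs.
Pipeline fill: first packet needs 2·t_tx to clear all hops; remaining 99 packets each add one t_tx.
Total = (2+100-1)·t_tx + 2·t_prop = 101·0.129032 + 2·0.0175 = 13.1 μs.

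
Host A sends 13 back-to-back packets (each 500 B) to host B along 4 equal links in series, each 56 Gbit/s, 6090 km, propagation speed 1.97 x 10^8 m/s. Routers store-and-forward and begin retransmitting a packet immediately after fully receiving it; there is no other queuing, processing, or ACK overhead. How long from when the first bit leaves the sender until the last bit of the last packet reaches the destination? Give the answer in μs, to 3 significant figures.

124000 μs

Per-hop transmission t_tx = L/R = 4000/56000000000 = 0.0714286 μs.
Per-hop propagation t_prop = 6090000/197000000 = 30913.7 μs.
Pipeline fill: first packet needs 4·t_tx to clear all hops; remaining 12 packets each add one t_tx.
Total = (4+13-1)·t_tx + 4·t_prop = 16·0.0714286 + 4·30913.7 = 124000 μs.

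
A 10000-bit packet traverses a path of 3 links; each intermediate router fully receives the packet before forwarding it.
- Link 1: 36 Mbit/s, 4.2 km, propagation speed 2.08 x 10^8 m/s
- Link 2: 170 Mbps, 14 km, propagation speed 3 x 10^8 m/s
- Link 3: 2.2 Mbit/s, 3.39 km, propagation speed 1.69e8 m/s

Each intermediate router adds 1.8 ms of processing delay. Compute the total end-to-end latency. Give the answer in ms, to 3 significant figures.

8.57 ms

Transmission delays (L/R per hop): 0.277778, 0.0588235, 4.54545 ms; sum = 4.88206 ms.
Propagation delays (d/s per hop): 0.0201923, 0.0466667, 0.0200592 ms; sum = 0.0869181 ms.
Processing at 2 router(s): 2 × 1.8 ms = 3.6 ms.
End-to-end = 8.57 ms.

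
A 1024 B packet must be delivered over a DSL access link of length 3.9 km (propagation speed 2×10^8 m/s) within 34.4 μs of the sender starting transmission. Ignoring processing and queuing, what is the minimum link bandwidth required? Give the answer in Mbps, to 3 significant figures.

L = 8192 bits.
Propagation delay = 3900 / 200000000 = 19.5 μs.
Transmission budget = 34.4 − 19.5 = 14.9 μs.
R ≥ L / t_tx = 8192 bits / 1.49e-05 s = 550 Mbps.

550 Mbps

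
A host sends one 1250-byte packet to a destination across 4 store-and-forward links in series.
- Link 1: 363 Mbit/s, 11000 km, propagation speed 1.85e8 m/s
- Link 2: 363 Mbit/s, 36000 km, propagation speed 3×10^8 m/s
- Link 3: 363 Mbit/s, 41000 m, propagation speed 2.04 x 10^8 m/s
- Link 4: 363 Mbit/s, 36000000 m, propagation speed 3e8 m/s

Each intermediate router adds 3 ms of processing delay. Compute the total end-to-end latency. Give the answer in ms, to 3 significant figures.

309 ms

L = 1250 × 8 = 10000 bits.
Transmission delay per hop = L/R = 10000/363000000 = 0.0275482 ms; 4 hops → 0.110193 ms.
Propagation delays (d/s per hop): 59.4595, 120, 0.20098, 120 ms; sum = 299.66 ms.
Processing at 3 router(s): 3 × 3 ms = 9 ms.
End-to-end = 309 ms.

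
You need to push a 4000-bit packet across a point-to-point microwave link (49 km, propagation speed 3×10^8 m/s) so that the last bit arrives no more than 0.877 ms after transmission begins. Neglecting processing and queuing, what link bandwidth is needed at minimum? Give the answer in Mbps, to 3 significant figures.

Propagation delay = 49000 / 300000000 = 0.163333 ms.
Transmission budget = 0.877 − 0.163333 = 0.713667 ms.
R ≥ L / t_tx = 4000 bits / 0.000713667 s = 5.60 Mbps.

5.60 Mbps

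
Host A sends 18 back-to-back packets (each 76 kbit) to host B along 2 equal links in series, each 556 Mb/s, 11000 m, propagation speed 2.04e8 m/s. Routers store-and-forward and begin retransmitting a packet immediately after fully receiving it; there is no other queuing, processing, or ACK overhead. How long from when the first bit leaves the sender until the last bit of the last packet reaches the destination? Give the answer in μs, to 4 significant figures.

Per-hop transmission t_tx = L/R = 76000/556000000 = 136.691 μs.
Per-hop propagation t_prop = 11000/204000000 = 53.9216 μs.
Pipeline fill: first packet needs 2·t_tx to clear all hops; remaining 17 packets each add one t_tx.
Total = (2+18-1)·t_tx + 2·t_prop = 19·136.691 + 2·53.9216 = 2705 μs.

2705 μs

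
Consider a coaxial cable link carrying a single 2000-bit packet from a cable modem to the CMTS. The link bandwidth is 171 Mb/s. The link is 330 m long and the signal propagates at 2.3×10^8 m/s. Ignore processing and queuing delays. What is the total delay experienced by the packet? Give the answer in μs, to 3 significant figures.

Transmission delay = L/R = 2000 / 171000000 = 11.6959 μs.
Propagation delay = d/s = 330 m / 2.3e+08 m/s = 1.43478 μs.
Total = 13.1 μs.

13.1 μs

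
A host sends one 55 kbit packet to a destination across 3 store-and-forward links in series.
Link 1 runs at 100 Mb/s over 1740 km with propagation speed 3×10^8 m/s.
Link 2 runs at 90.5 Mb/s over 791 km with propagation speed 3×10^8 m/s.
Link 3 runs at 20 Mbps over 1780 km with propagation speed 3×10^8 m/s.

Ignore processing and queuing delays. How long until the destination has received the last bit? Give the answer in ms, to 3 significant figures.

L = 55000 bits.
Transmission delays (L/R per hop): 0.55, 0.607735, 2.75 ms; sum = 3.90773 ms.
Propagation delays (d/s per hop): 5.8, 2.63667, 5.93333 ms; sum = 14.37 ms.
End-to-end = 18.3 ms.

18.3 ms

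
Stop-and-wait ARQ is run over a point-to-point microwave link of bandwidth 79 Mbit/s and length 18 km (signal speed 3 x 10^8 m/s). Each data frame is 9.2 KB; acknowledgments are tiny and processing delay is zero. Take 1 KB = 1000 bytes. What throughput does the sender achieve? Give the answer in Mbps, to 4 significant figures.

69.99 Mbps

t_tx = L/R = 73600/79000000 = 0.000931646 s.
t_prop = 18000/300000000 = 6e-05 s; RTT = 0.00012 s.
Cycle = t_tx + RTT = 0.00105165 s.
Throughput = L / cycle = 73600 / 0.00105165 = 69.99 Mbps.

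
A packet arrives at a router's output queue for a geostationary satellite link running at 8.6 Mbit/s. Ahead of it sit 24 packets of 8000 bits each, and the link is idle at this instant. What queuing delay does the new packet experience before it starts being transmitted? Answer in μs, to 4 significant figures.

Each queued packet: L/R = 8000/8600000 = 930.233 μs.
24 queued → 22325.6 μs.
Queuing delay = 22330 μs.

22330 μs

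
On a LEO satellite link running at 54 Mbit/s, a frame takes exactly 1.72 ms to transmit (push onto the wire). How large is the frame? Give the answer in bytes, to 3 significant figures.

L = R × t_tx = 54000000 b/s × 0.00172 s = 92880 bits.
In bytes: 92880 / 8 = 11600 bytes.

11600 bytes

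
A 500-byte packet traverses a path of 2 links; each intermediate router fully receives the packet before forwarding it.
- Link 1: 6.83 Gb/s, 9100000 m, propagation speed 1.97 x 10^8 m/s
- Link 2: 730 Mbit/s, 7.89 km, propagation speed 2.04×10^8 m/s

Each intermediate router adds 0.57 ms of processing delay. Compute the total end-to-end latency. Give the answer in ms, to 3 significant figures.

L = 500 × 8 = 4000 bits.
Transmission delays (L/R per hop): 0.000585652, 0.00547945 ms; sum = 0.0060651 ms.
Propagation delays (d/s per hop): 46.1929, 0.0386765 ms; sum = 46.2316 ms.
Processing at 1 router(s): 1 × 0.57 ms = 0.57 ms.
End-to-end = 46.8 ms.

46.8 ms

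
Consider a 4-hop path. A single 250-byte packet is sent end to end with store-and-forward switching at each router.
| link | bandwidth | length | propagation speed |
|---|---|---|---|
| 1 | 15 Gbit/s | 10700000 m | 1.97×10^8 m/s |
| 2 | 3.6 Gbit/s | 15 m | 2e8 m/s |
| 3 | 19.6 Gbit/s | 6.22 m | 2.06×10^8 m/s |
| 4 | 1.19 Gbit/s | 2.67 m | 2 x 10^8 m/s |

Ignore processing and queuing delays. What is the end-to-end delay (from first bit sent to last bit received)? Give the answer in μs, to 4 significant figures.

L = 250 × 8 = 2000 bits.
Transmission delays (L/R per hop): 0.133333, 0.555556, 0.102041, 1.68067 μs; sum = 2.4716 μs.
Propagation delays (d/s per hop): 54314.7, 0.075, 0.0301942, 0.01335 μs; sum = 54314.8 μs.
End-to-end = 54320 μs.

54320 μs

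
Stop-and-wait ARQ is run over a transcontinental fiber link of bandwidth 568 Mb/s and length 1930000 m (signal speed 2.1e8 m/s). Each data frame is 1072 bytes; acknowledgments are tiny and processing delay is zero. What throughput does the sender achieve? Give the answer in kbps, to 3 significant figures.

t_tx = L/R = 8576/568000000 = 1.50986e-05 s.
t_prop = 1930000/210000000 = 0.00919048 s; RTT = 0.018381 s.
Cycle = t_tx + RTT = 0.0183961 s.
Throughput = L / cycle = 8576 / 0.0183961 = 466 kbps.

466 kbps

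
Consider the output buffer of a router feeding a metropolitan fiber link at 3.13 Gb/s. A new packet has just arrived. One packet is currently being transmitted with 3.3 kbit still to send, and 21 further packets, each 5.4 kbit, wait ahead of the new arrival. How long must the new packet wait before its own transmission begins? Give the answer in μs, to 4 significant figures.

37.28 μs

Each queued packet: L/R = 5400/3130000000 = 1.72524 μs.
21 queued → 36.23 μs.
Plus remaining 3300 bits of current packet: 1.05431 μs.
Queuing delay = 37.28 μs.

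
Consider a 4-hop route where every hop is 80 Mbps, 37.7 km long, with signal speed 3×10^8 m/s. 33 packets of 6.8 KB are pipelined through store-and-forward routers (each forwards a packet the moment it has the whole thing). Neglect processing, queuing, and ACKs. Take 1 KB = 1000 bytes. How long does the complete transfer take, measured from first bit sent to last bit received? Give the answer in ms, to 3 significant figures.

Per-hop transmission t_tx = L/R = 54400/80000000 = 0.68 ms.
Per-hop propagation t_prop = 37700/300000000 = 0.125667 ms.
Pipeline fill: first packet needs 4·t_tx to clear all hops; remaining 32 packets each add one t_tx.
Total = (4+33-1)·t_tx + 4·t_prop = 36·0.68 + 4·0.125667 = 25.0 ms.

25.0 ms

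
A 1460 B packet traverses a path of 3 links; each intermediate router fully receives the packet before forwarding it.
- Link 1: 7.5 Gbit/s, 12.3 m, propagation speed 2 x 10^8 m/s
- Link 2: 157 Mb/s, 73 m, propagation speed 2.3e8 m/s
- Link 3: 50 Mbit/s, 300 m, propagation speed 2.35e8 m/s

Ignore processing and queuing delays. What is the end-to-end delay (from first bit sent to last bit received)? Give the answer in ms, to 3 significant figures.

0.311 ms

L = 1460 × 8 = 11680 bits.
Transmission delays (L/R per hop): 0.00155733, 0.0743949, 0.2336 ms; sum = 0.309552 ms.
Propagation delays (d/s per hop): 6.15e-05, 0.000317391, 0.0012766 ms; sum = 0.00165549 ms.
End-to-end = 0.311 ms.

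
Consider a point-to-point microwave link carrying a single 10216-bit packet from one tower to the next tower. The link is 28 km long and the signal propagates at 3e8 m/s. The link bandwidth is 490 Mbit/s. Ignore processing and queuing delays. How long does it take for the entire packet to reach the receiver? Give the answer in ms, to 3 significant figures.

0.114 ms

Transmission delay = L/R = 10216 / 490000000 = 0.020849 ms.
Propagation delay = d/s = 28000 m / 300000000 m/s = 0.0933333 ms.
Total = 0.114 ms.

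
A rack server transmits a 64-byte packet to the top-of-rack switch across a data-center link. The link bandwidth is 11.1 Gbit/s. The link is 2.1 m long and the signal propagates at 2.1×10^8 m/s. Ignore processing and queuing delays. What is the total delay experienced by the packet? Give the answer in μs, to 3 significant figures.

0.0561 μs

L = 64 × 8 = 512 bits.
Transmission delay = L/R = 512 / 11100000000 = 0.0461261 μs.
Propagation delay = d/s = 2.1 m / 210000000 m/s = 0.01 μs.
Total = 0.0561 μs.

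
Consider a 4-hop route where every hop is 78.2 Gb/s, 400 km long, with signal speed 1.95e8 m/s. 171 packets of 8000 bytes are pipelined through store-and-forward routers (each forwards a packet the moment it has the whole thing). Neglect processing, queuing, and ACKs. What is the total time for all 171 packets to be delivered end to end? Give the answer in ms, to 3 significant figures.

8.35 ms

Per-hop transmission t_tx = L/R = 64000/78200000000 = 0.000818414 ms.
Per-hop propagation t_prop = 400000/195000000 = 2.05128 ms.
Pipeline fill: first packet needs 4·t_tx to clear all hops; remaining 170 packets each add one t_tx.
Total = (4+171-1)·t_tx + 4·t_prop = 174·0.000818414 + 4·2.05128 = 8.35 ms.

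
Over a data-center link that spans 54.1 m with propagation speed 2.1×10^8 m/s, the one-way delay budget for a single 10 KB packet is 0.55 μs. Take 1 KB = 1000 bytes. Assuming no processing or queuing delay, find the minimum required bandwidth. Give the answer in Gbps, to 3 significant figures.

L = 80000 bits.
Propagation delay = 54.1 / 210000000 = 0.257619 μs.
Transmission budget = 0.55 − 0.257619 = 0.292381 μs.
R ≥ L / t_tx = 80000 bits / 2.92381e-07 s = 274 Gbps.

274 Gbps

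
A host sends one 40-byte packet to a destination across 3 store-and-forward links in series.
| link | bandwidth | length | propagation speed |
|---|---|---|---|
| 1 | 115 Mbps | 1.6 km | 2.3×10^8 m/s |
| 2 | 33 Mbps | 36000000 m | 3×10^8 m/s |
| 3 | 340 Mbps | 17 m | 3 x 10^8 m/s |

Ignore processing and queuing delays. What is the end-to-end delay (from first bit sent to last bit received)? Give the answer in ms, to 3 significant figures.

120 ms

L = 40 × 8 = 320 bits.
Transmission delays (L/R per hop): 0.00278261, 0.00969697, 0.000941176 ms; sum = 0.0134208 ms.
Propagation delays (d/s per hop): 0.00695652, 120, 5.66667e-05 ms; sum = 120.007 ms.
End-to-end = 120 ms.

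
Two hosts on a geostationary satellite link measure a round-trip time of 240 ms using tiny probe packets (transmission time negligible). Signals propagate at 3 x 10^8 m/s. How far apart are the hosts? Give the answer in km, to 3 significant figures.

36000 km

One-way propagation = RTT/2 = 120 ms.
d = s × t = 300000000 × 0.12 = 36000 km.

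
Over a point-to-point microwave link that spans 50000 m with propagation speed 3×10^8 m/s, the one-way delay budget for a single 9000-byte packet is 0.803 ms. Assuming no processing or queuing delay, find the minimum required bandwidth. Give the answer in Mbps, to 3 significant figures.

113 Mbps

L = 72000 bits.
Propagation delay = 50000 / 300000000 = 0.166667 ms.
Transmission budget = 0.803 − 0.166667 = 0.636333 ms.
R ≥ L / t_tx = 72000 bits / 0.000636333 s = 113 Mbps.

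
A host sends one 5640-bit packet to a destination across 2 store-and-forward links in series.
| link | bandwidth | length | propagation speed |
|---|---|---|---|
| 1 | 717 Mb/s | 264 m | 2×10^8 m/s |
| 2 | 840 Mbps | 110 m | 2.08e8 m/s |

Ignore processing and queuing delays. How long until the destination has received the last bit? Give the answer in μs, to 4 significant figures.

Transmission delays (L/R per hop): 7.86611, 6.71429 μs; sum = 14.5804 μs.
Propagation delays (d/s per hop): 1.32, 0.528846 μs; sum = 1.84885 μs.
End-to-end = 16.43 μs.

16.43 μs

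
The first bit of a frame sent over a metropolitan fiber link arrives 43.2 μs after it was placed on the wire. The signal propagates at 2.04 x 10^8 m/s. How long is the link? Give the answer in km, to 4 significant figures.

d = s × t_prop = 204000000 × 4.32e-05 = 8.813 km.

8.813 km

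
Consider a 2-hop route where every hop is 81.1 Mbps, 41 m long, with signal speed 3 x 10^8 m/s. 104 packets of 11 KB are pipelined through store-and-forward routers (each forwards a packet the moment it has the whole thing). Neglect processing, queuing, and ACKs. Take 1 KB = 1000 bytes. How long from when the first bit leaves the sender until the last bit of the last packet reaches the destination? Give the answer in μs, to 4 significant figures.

Per-hop transmission t_tx = L/R = 88000/81100000 = 1085.08 μs.
Per-hop propagation t_prop = 41/300000000 = 0.136667 μs.
Pipeline fill: first packet needs 2·t_tx to clear all hops; remaining 103 packets each add one t_tx.
Total = (2+104-1)·t_tx + 2·t_prop = 105·1085.08 + 2·0.136667 = 113900 μs.

113900 μs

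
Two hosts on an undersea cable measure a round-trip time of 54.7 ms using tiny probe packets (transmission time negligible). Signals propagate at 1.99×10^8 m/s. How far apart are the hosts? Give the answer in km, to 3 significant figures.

One-way propagation = RTT/2 = 27.35 ms.
d = s × t = 199000000 × 0.02735 = 5440 km.

5440 km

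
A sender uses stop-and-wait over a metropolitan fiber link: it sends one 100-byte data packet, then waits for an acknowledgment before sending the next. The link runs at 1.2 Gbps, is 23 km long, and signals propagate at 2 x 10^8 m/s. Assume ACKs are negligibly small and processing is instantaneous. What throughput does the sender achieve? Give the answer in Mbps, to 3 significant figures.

t_tx = L/R = 800/1200000000 = 6.66667e-07 s.
t_prop = 23000/200000000 = 0.000115 s; RTT = 0.00023 s.
Cycle = t_tx + RTT = 0.000230667 s.
Throughput = L / cycle = 800 / 0.000230667 = 3.47 Mbps.

3.47 Mbps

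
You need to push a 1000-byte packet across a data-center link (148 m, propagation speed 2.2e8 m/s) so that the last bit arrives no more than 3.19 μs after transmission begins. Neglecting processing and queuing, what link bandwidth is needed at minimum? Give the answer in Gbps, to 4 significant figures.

L = 8000 bits.
Propagation delay = 148 / 2.2e+08 = 0.672727 μs.
Transmission budget = 3.19 − 0.672727 = 2.51727 μs.
R ≥ L / t_tx = 8000 bits / 2.51727e-06 s = 3.178 Gbps.

3.178 Gbps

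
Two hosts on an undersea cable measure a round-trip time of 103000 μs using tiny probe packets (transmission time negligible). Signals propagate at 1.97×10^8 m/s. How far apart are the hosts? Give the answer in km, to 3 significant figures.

One-way propagation = RTT/2 = 51500 μs.
d = s × t = 197000000 × 0.0515 = 10100 km.

10100 km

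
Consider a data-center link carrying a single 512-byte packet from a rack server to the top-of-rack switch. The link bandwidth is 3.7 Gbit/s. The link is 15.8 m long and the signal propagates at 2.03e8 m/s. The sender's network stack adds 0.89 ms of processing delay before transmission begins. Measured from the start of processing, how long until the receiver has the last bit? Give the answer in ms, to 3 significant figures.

0.891 ms

L = 512 × 8 = 4096 bits.
Transmission delay = L/R = 4096 / 3700000000 = 0.00110703 ms.
Propagation delay = d/s = 15.8 m / 2.03e+08 m/s = 7.78325e-05 ms.
Plus processing delay 0.89 ms = 0.89 ms.
Total = 0.891 ms.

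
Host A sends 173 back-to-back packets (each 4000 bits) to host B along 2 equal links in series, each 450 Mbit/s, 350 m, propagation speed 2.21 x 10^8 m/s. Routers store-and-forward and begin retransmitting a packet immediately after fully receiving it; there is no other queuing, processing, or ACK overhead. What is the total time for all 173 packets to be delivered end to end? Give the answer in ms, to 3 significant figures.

Per-hop transmission t_tx = L/R = 4000/450000000 = 0.00888889 ms.
Per-hop propagation t_prop = 350/221000000 = 0.00158371 ms.
Pipeline fill: first packet needs 2·t_tx to clear all hops; remaining 172 packets each add one t_tx.
Total = (2+173-1)·t_tx + 2·t_prop = 174·0.00888889 + 2·0.00158371 = 1.55 ms.

1.55 ms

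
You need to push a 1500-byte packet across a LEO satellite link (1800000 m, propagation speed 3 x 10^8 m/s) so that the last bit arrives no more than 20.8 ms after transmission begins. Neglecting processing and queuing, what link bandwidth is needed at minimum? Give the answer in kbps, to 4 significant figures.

810.8 kbps

L = 12000 bits.
Propagation delay = 1800000 / 300000000 = 6 ms.
Transmission budget = 20.8 − 6 = 14.8 ms.
R ≥ L / t_tx = 12000 bits / 0.0148 s = 810.8 kbps.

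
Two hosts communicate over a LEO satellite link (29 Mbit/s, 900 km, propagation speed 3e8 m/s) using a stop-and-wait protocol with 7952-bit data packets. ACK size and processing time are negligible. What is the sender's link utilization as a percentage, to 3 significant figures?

4.37 %

t_tx = L/R = 7952/29000000 = 0.000274207 s.
t_prop = 900000/300000000 = 0.003 s; RTT = 0.006 s.
Cycle = t_tx + RTT = 0.00627421 s.
Utilization = t_tx / cycle = 0.000274207/0.00627421 = 4.37 %.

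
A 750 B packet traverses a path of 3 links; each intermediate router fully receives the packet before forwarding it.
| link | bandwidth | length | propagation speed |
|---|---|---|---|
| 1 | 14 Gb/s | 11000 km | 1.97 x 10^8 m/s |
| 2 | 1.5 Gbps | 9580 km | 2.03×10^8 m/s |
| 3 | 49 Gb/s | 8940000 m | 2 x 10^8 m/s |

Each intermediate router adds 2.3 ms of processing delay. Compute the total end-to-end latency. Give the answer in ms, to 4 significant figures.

L = 750 × 8 = 6000 bits.
Transmission delays (L/R per hop): 0.000428571, 0.004, 0.000122449 ms; sum = 0.00455102 ms.
Propagation delays (d/s per hop): 55.8376, 47.1921, 44.7 ms; sum = 147.73 ms.
Processing at 2 router(s): 2 × 2.3 ms = 4.6 ms.
End-to-end = 152.3 ms.

152.3 ms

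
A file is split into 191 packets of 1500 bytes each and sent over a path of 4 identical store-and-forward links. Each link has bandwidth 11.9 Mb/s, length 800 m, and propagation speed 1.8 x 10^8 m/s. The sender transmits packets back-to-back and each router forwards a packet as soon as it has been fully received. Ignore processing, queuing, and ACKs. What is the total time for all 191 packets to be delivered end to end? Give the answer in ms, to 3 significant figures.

196 ms

Per-hop transmission t_tx = L/R = 12000/11900000 = 1.0084 ms.
Per-hop propagation t_prop = 800/180000000 = 0.00444444 ms.
Pipeline fill: first packet needs 4·t_tx to clear all hops; remaining 190 packets each add one t_tx.
Total = (4+191-1)·t_tx + 4·t_prop = 194·1.0084 + 4·0.00444444 = 196 ms.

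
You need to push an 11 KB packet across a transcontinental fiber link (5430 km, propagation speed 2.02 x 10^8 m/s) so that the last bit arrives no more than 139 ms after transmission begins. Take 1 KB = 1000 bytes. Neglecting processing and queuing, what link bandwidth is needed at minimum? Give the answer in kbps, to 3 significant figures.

L = 88000 bits.
Propagation delay = 5430000 / 202000000 = 26.8812 ms.
Transmission budget = 139 − 26.8812 = 112.119 ms.
R ≥ L / t_tx = 88000 bits / 0.112119 s = 785 kbps.

785 kbps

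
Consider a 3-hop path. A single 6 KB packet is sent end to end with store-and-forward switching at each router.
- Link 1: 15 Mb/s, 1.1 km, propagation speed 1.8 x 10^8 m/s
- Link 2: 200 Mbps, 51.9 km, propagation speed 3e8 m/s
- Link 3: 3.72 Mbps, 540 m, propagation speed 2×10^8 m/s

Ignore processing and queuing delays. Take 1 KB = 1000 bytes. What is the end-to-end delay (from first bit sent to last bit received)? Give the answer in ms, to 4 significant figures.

L = 48000 bits.
Transmission delays (L/R per hop): 3.2, 0.24, 12.9032 ms; sum = 16.3432 ms.
Propagation delays (d/s per hop): 0.00611111, 0.173, 0.0027 ms; sum = 0.181811 ms.
End-to-end = 16.53 ms.

16.53 ms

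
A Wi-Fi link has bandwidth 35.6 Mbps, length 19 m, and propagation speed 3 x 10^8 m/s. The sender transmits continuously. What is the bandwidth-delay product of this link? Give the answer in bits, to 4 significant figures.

Propagation delay = 19 / 300000000 = 6.33333e-08 s.
BDP = R × t_prop = 35600000 × 6.33333e-08 = 2.25467 bits.

2.255 bits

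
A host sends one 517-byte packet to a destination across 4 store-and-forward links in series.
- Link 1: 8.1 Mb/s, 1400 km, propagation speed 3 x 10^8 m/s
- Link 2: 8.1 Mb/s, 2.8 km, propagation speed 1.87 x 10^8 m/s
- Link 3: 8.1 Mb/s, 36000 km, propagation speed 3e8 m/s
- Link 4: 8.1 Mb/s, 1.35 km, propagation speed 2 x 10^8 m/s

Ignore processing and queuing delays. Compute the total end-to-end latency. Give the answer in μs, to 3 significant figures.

L = 517 × 8 = 4136 bits.
Transmission delay per hop = L/R = 4136/8100000 = 510.617 μs; 4 hops → 2042.47 μs.
Propagation delays (d/s per hop): 4666.67, 14.9733, 120000, 6.75 μs; sum = 124688 μs.
End-to-end = 127000 μs.

127000 μs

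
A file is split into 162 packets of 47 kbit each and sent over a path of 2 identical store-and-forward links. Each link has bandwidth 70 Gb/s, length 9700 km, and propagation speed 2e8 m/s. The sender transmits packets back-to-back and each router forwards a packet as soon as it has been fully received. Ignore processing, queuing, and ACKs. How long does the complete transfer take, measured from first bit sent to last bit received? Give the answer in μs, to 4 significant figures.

Per-hop transmission t_tx = L/R = 47000/70000000000 = 0.671429 μs.
Per-hop propagation t_prop = 9700000/200000000 = 48500 μs.
Pipeline fill: first packet needs 2·t_tx to clear all hops; remaining 161 packets each add one t_tx.
Total = (2+162-1)·t_tx + 2·t_prop = 163·0.671429 + 2·48500 = 97110 μs.

97110 μs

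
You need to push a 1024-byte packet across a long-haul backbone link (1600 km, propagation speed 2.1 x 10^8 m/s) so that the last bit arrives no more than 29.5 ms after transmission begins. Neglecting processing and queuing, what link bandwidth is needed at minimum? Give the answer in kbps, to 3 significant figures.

L = 8192 bits.
Propagation delay = 1600000 / 210000000 = 7.61905 ms.
Transmission budget = 29.5 − 7.61905 = 21.881 ms.
R ≥ L / t_tx = 8192 bits / 0.021881 s = 374 kbps.

374 kbps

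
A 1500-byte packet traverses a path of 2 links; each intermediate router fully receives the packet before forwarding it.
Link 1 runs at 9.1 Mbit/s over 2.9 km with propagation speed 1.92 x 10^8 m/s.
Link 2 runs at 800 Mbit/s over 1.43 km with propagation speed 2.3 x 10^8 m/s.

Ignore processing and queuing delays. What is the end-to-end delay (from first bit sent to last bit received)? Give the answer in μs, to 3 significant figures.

1360 μs

L = 1500 × 8 = 12000 bits.
Transmission delays (L/R per hop): 1318.68, 15 μs; sum = 1333.68 μs.
Propagation delays (d/s per hop): 15.1042, 6.21739 μs; sum = 21.3216 μs.
End-to-end = 1360 μs.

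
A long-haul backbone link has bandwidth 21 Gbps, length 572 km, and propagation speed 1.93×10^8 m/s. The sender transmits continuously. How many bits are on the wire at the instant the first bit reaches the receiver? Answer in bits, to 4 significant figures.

62240000 bits

Propagation delay = 572000 / 193000000 = 0.00296373 s.
BDP = R × t_prop = 21000000000 × 0.00296373 = 62238300 bits.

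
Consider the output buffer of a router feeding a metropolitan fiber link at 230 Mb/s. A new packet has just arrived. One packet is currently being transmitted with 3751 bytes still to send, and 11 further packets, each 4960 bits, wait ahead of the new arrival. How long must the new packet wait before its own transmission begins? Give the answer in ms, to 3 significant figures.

Each queued packet: L/R = 4960/230000000 = 0.0215652 ms.
11 queued → 0.237217 ms.
Plus remaining 30008 bits of current packet: 0.13047 ms.
Queuing delay = 0.368 ms.

0.368 ms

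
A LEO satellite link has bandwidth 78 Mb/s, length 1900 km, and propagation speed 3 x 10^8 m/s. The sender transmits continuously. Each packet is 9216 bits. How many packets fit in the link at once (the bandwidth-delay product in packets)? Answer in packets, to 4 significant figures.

53.60 packets

Propagation delay = 1900000 / 300000000 = 0.00633333 s.
BDP = R × t_prop = 78000000 × 0.00633333 = 494000 bits.
In packets of 9216 bits: 53.60 packets.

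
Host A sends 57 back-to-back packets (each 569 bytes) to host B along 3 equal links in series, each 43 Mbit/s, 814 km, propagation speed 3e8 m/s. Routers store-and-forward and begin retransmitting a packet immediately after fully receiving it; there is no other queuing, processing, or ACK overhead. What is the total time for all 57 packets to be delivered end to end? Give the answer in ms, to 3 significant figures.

14.4 ms

Per-hop transmission t_tx = L/R = 4552/43000000 = 0.10586 ms.
Per-hop propagation t_prop = 814000/300000000 = 2.71333 ms.
Pipeline fill: first packet needs 3·t_tx to clear all hops; remaining 56 packets each add one t_tx.
Total = (3+57-1)·t_tx + 3·t_prop = 59·0.10586 + 3·2.71333 = 14.4 ms.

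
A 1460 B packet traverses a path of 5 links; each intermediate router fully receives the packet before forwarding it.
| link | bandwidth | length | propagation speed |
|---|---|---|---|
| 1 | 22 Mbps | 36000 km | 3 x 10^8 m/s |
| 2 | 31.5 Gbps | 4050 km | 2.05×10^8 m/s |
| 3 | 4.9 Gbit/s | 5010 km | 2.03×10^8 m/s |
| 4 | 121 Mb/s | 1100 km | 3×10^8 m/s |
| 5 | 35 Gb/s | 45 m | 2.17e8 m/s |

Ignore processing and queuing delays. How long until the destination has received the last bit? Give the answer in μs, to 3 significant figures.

169000 μs

L = 1460 × 8 = 11680 bits.
Transmission delays (L/R per hop): 530.909, 0.370794, 2.38367, 96.5289, 0.333714 μs; sum = 630.526 μs.
Propagation delays (d/s per hop): 120000, 19756.1, 24679.8, 3666.67, 0.207373 μs; sum = 168103 μs.
End-to-end = 169000 μs.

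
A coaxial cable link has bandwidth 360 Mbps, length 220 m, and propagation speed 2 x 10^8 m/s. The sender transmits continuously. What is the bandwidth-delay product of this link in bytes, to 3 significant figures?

Propagation delay = 220 / 200000000 = 1.1e-06 s.
BDP = R × t_prop = 360000000 × 1.1e-06 = 396 bits.
In bytes: 396/8 = 49.5 bytes.

49.5 bytes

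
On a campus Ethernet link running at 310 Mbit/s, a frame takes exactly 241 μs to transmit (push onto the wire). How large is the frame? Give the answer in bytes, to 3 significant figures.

9340 bytes

L = R × t_tx = 310000000 b/s × 0.000241 s = 74710 bits.
In bytes: 74710 / 8 = 9340 bytes.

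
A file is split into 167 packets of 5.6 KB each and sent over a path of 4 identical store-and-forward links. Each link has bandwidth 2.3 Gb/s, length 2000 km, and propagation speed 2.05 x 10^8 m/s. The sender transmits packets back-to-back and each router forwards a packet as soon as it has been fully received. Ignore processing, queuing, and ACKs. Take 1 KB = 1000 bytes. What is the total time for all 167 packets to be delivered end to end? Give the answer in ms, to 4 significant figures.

Per-hop transmission t_tx = L/R = 44800/2300000000 = 0.0194783 ms.
Per-hop propagation t_prop = 2000000/2.05e+08 = 9.7561 ms.
Pipeline fill: first packet needs 4·t_tx to clear all hops; remaining 166 packets each add one t_tx.
Total = (4+167-1)·t_tx + 4·t_prop = 170·0.0194783 + 4·9.7561 = 42.34 ms.

42.34 ms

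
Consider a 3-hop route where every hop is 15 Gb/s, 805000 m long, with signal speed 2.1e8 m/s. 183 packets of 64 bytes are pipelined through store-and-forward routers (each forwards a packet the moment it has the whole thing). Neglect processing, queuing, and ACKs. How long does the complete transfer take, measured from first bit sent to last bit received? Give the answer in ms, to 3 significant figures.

Per-hop transmission t_tx = L/R = 512/15000000000 = 3.41333e-05 ms.
Per-hop propagation t_prop = 805000/210000000 = 3.83333 ms.
Pipeline fill: first packet needs 3·t_tx to clear all hops; remaining 182 packets each add one t_tx.
Total = (3+183-1)·t_tx + 3·t_prop = 185·3.41333e-05 + 3·3.83333 = 11.5 ms.

11.5 ms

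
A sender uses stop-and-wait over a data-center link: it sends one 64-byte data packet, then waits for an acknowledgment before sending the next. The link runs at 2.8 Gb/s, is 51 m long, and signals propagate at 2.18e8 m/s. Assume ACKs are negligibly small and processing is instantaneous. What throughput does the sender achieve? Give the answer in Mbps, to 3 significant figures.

t_tx = L/R = 512/2800000000 = 1.82857e-07 s.
t_prop = 51/2.18e+08 = 2.33945e-07 s; RTT = 4.6789e-07 s.
Cycle = t_tx + RTT = 6.50747e-07 s.
Throughput = L / cycle = 512 / 6.50747e-07 = 787 Mbps.

787 Mbps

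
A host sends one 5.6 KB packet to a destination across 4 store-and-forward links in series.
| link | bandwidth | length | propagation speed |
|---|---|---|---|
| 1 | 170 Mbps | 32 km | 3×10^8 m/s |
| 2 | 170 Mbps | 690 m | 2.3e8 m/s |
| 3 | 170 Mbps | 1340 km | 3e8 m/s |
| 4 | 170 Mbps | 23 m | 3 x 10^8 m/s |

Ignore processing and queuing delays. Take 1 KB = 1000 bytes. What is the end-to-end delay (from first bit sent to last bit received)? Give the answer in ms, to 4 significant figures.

5.631 ms

L = 44800 bits.
Transmission delay per hop = L/R = 44800/170000000 = 0.263529 ms; 4 hops → 1.05412 ms.
Propagation delays (d/s per hop): 0.106667, 0.003, 4.46667, 7.66667e-05 ms; sum = 4.57641 ms.
End-to-end = 5.631 ms.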